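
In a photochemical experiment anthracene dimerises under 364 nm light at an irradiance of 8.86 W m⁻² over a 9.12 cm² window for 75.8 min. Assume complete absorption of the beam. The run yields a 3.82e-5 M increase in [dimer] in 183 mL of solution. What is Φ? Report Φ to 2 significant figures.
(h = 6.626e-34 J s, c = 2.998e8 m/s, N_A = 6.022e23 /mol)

Φ = 0.063

Product: (3.82e-5 M)(0.183 L) = 6.991e-6 mol.
Photon energy at 364 nm: hc/λ = (6.626e-34)(2.998e8)/(364e-9) = 5.457e-19 J.
Energy delivered: (8.86 W m⁻²)(9.12e-4 m²)(4548 s) = 36.75 J.
Photons incident: 36.75 / 5.457e-19 = 6.734e19, i.e. 6.734e19/6.022e23 = 1.118e-4 mol.
Φ = 6.991e-6 mol / 1.118e-4 mol photons = 0.063.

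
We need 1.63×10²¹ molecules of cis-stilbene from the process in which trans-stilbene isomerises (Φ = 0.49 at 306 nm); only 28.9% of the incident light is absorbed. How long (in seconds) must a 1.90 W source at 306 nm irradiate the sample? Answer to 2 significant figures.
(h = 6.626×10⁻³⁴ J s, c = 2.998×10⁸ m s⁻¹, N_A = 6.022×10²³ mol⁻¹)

t ≈ 3900 s

Product: 1.63×10²¹ / 6.022×10²³ = 0.002707 mol.
Photons that must be absorbed: 0.002707 / 0.49 = 0.005524 mol.
Incident photons needed: 0.005524 / 0.289 = 0.01911 mol.
Photon energy: hc/λ = 6.492×10⁻¹⁹ J; per mole, 3.909×10⁵ J mol⁻¹.
Energy required: 0.01911 × 3.909×10⁵ = 7470 J.
Time: 7470 J / 1.9 W = 3900 s.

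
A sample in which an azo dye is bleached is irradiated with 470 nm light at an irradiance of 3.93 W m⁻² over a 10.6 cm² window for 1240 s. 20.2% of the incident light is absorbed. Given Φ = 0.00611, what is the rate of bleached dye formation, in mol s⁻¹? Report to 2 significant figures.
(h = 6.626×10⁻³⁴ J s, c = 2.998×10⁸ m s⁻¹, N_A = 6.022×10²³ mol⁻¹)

2.0×10⁻¹¹ mol s⁻¹

Photon energy at 470 nm: hc/λ = (6.626×10⁻³⁴)(2.998×10⁸)/(470×10⁻⁹) = 4.227×10⁻¹⁹ J.
Energy delivered: (3.93 W m⁻²)(10.6×10⁻⁴ m²)(1240 s) = 5.166 J.
Photons incident: 5.166 / 4.227×10⁻¹⁹ = 1.222×10¹⁹, i.e. 1.222×10¹⁹/6.022×10²³ = 2.029×10⁻⁵ mol.
Photons absorbed: 0.202 × 2.029×10⁻⁵ = 4.099×10⁻⁶ mol.
Product formed: 0.00611 × 4.099×10⁻⁶ = 2.504×10⁻⁸ mol.
Rate: 2.504×10⁻⁸ / 1240 s = 2.0×10⁻¹¹ mol s⁻¹.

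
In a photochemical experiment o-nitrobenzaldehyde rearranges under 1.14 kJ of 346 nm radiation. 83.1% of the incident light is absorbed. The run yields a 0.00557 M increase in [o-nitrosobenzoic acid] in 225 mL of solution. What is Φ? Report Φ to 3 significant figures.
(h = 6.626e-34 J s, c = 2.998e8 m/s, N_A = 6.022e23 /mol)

Φ = 0.457

Product: (0.00557 M)(0.225 L) = 0.001253 mol.
Photon energy at 346 nm: hc/λ = (6.626e-34)(2.998e8)/(346e-9) = 5.741e-19 J.
Incident energy: 1.14 kJ = 1140 J.
Photons incident: 1140 / 5.741e-19 = 1.986e21, i.e. 1.986e21/6.022e23 = 0.003298 mol.
Photons absorbed: 0.831 × 0.003298 = 0.002741 mol.
Φ = 0.001253 mol / 0.002741 mol photons = 0.457.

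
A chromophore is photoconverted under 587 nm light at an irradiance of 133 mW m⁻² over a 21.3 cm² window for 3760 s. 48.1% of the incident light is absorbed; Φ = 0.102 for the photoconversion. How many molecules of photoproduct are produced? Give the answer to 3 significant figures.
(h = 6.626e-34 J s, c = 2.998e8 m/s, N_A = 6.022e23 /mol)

Photon energy at 587 nm: hc/λ = (6.626e-34)(2.998e8)/(587e-9) = 3.384e-19 J.
Energy delivered: (133 mW m⁻²)(21.3e-4 m²)(3760 s) = 1.065 J.
Photons incident: 1.065 / 3.384e-19 = 3.147e18, i.e. 3.147e18/6.022e23 = 5.226e-6 mol.
Photons absorbed: 0.481 × 5.226e-6 = 2.514e-6 mol.
Product: Φ × n_abs = 0.102 × 2.514e-6 = 2.564e-7 mol.
As a count: 2.564e-7 × 6.022e23 = 1.54e17.

1.54e17 molecules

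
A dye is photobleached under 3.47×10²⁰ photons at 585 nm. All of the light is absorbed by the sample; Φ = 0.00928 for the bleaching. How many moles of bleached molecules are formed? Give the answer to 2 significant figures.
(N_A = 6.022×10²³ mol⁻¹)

Moles of photons: 3.47×10²⁰ / 6.022×10²³ = 5.762×10⁻⁴ mol.
Product: Φ × n_abs = 0.00928 × 5.762×10⁻⁴ = 5.347×10⁻⁶ mol.

5.3×10⁻⁶ mol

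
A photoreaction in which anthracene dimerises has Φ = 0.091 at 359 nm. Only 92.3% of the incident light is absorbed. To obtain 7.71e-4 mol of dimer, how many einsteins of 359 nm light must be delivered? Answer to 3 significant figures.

0.00918 einstein

Photons that must be absorbed: 7.71e-4 / 0.091 = 0.008473 mol.
Incident photons needed: 0.008473 / 0.923 = 0.009180 mol.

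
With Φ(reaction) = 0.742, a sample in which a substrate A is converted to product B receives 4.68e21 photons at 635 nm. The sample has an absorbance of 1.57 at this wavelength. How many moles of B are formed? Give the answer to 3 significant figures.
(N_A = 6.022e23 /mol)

0.00561 mol

Moles of photons: 4.68e21 / 6.022e23 = 0.007772 mol.
Fraction absorbed: 1 − 10^(−1.57) = 0.9731.
Photons absorbed: 0.9731 × 0.007772 = 0.007563 mol.
Product: Φ × n_abs = 0.742 × 0.007563 = 0.005612 mol.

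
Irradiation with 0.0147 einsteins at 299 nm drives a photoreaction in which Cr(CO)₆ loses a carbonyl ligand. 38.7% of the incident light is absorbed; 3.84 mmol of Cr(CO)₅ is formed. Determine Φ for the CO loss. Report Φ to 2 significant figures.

Φ = 0.67

Product: 3.84 mmol = 0.00384 mol.
Photons absorbed: 0.387 × 0.0147 = 0.005689 mol.
Φ = 0.00384 mol / 0.005689 mol photons = 0.67.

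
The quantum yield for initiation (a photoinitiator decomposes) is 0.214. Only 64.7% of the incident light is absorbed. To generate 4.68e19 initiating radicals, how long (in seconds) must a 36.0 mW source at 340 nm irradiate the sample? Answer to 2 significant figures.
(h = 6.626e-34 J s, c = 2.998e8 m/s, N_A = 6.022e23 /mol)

Product: 4.68e19 / 6.022e23 = 7.772e-5 mol.
Photons that must be absorbed: 7.772e-5 / 0.214 = 3.632e-4 mol.
Incident photons needed: 3.632e-4 / 0.647 = 5.614e-4 mol.
Photon energy: hc/λ = 5.843e-19 J; per mole, 3.519e5 J mol⁻¹.
Energy required: 5.614e-4 × 3.519e5 = 197.6 J.
Time: 197.6 J / 0.036 W = 5500 s.

t ≈ 5500 s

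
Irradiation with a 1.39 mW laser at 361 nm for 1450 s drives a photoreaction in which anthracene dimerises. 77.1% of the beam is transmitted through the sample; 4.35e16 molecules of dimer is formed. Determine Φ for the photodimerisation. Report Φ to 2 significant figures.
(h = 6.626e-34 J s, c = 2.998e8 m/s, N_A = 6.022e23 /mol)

Φ = 0.052

Product: 4.35e16 / 6.022e23 = 7.224e-8 mol.
Photon energy at 361 nm: hc/λ = (6.626e-34)(2.998e8)/(361e-9) = 5.503e-19 J.
Energy delivered: (1.39 mW)(1450 s) = 2.016 J.
Photons incident: 2.016 / 5.503e-19 = 3.663e18, i.e. 3.663e18/6.022e23 = 6.083e-6 mol.
Fraction absorbed: 1 − 77.1/100 = 0.2290.
Photons absorbed: 0.2290 × 6.083e-6 = 1.393e-6 mol.
Φ = 7.224e-8 mol / 1.393e-6 mol photons = 0.052.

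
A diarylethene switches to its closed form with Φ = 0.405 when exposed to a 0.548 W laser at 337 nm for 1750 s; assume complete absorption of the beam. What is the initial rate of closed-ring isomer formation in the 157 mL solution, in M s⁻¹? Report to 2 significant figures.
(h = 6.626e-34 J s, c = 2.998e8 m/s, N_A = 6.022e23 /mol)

4.0e-6 M s⁻¹

Photon energy at 337 nm: hc/λ = (6.626e-34)(2.998e8)/(337e-9) = 5.895e-19 J.
Energy delivered: (0.548 W)(1750 s) = 959.0 J.
Photons incident: 959.0 / 5.895e-19 = 1.627e21, i.e. 1.627e21/6.022e23 = 0.002702 mol.
Product formed: 0.405 × 0.002702 = 0.001094 mol.
Rate: 0.001094 mol / (1750 s × 0.157 L) = 4.0e-6 M s⁻¹.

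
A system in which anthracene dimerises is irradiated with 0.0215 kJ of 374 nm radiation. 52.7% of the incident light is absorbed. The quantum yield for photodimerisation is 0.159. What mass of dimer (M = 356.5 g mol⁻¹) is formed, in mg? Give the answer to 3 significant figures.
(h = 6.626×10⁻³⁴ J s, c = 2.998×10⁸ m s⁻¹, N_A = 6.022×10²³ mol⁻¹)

2.01 mg

Photon energy at 374 nm: hc/λ = (6.626×10⁻³⁴)(2.998×10⁸)/(374×10⁻⁹) = 5.311×10⁻¹⁹ J.
Incident energy: 0.0215 kJ = 21.5 J.
Photons incident: 21.5 / 5.311×10⁻¹⁹ = 4.048×10¹⁹, i.e. 4.048×10¹⁹/6.022×10²³ = 6.722×10⁻⁵ mol.
Photons absorbed: 0.527 × 6.722×10⁻⁵ = 3.542×10⁻⁵ mol.
Product: Φ × n_abs = 0.159 × 3.542×10⁻⁵ = 5.632×10⁻⁶ mol.
Mass: 5.632×10⁻⁶ × 356.5 = 0.002008 g = 2.01 mg.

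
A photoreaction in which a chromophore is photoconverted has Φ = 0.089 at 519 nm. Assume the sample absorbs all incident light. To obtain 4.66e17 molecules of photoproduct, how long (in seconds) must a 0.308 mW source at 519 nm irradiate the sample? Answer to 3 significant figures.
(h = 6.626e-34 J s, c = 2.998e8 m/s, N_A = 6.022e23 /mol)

Product: 4.66e17 / 6.022e23 = 7.738e-7 mol.
Photons that must be absorbed: 7.738e-7 / 0.089 = 8.694e-6 mol.
Photon energy: hc/λ = 3.828e-19 J; per mole, 2.305e5 J mol⁻¹.
Energy required: 8.694e-6 × 2.305e5 = 2.004 J.
Time: 2.004 J / 0.000308 W = 6510 s.

t ≈ 6510 s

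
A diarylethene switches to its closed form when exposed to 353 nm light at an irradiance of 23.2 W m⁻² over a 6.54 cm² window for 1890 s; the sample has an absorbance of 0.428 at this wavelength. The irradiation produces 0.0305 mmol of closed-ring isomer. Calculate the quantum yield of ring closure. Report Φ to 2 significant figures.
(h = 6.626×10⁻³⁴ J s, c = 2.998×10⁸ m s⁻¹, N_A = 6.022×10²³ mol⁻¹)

Φ = 0.58

Product: 0.0305 mmol = 3.05×10⁻⁵ mol.
Photon energy at 353 nm: hc/λ = (6.626×10⁻³⁴)(2.998×10⁸)/(353×10⁻⁹) = 5.627×10⁻¹⁹ J.
Energy delivered: (23.2 W m⁻²)(6.54×10⁻⁴ m²)(1890 s) = 28.68 J.
Photons incident: 28.68 / 5.627×10⁻¹⁹ = 5.097×10¹⁹, i.e. 5.097×10¹⁹/6.022×10²³ = 8.464×10⁻⁵ mol.
Fraction absorbed: 1 − 10^(−0.428) = 0.6267.
Photons absorbed: 0.6267 × 8.464×10⁻⁵ = 5.304×10⁻⁵ mol.
Φ = 3.05×10⁻⁵ mol / 5.304×10⁻⁵ mol photons = 0.58.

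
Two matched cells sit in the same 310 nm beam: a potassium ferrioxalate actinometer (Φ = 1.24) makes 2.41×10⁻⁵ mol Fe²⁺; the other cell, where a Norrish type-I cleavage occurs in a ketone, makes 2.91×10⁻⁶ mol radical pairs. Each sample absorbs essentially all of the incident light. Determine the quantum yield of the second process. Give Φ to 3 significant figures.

Φ = 0.150

Photons absorbed by the actinometer: 2.41×10⁻⁵ / 1.24 = 1.944×10⁻⁵ mol.
Φ(unknown) = 2.91×10⁻⁶ / 1.944×10⁻⁵ = 0.150.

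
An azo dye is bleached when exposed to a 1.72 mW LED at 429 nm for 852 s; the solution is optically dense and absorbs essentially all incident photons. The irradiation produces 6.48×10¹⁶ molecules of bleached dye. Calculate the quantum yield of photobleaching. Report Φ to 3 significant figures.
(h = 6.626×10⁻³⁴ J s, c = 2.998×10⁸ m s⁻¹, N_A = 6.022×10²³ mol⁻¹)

Φ = 0.0205

Product: 6.48×10¹⁶ / 6.022×10²³ = 1.076×10⁻⁷ mol.
Photon energy at 429 nm: hc/λ = (6.626×10⁻³⁴)(2.998×10⁸)/(429×10⁻⁹) = 4.630×10⁻¹⁹ J.
Energy delivered: (1.72 mW)(852 s) = 1.465 J.
Photons incident: 1.465 / 4.630×10⁻¹⁹ = 3.164×10¹⁸, i.e. 3.164×10¹⁸/6.022×10²³ = 5.254×10⁻⁶ mol.
Φ = 1.076×10⁻⁷ mol / 5.254×10⁻⁶ mol photons = 0.0205.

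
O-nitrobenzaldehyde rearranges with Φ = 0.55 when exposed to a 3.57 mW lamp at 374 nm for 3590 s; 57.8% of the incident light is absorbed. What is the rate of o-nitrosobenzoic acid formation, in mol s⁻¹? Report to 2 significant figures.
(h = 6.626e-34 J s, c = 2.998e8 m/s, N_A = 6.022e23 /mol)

3.5e-9 mol s⁻¹

Photon energy at 374 nm: hc/λ = (6.626e-34)(2.998e8)/(374e-9) = 5.311e-19 J.
Energy delivered: (3.57 mW)(3590 s) = 12.82 J.
Photons incident: 12.82 / 5.311e-19 = 2.414e19, i.e. 2.414e19/6.022e23 = 4.009e-5 mol.
Photons absorbed: 0.578 × 4.009e-5 = 2.317e-5 mol.
Product formed: 0.55 × 2.317e-5 = 1.274e-5 mol.
Rate: 1.274e-5 / 3590 s = 3.5e-9 mol s⁻¹.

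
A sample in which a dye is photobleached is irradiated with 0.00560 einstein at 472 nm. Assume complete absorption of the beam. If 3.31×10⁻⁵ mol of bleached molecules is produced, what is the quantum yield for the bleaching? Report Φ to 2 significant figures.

Φ = 3.31×10⁻⁵ mol / 0.00560 mol photons = 0.0059.

Φ = 0.0059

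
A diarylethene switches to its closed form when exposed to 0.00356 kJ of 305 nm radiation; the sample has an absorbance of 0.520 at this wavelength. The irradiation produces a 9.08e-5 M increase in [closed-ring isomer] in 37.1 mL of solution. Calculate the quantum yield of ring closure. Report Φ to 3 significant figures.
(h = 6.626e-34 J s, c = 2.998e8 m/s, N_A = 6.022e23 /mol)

Product: (9.08e-5 M)(0.0371 L) = 3.369e-6 mol.
Photon energy at 305 nm: hc/λ = (6.626e-34)(2.998e8)/(305e-9) = 6.513e-19 J.
Incident energy: 0.00356 kJ = 3.56 J.
Photons incident: 3.56 / 6.513e-19 = 5.466e18, i.e. 5.466e18/6.022e23 = 9.077e-6 mol.
Fraction absorbed: 1 − 10^(−0.520) = 0.6980.
Photons absorbed: 0.6980 × 9.077e-6 = 6.336e-6 mol.
Φ = 3.369e-6 mol / 6.336e-6 mol photons = 0.532.

Φ = 0.532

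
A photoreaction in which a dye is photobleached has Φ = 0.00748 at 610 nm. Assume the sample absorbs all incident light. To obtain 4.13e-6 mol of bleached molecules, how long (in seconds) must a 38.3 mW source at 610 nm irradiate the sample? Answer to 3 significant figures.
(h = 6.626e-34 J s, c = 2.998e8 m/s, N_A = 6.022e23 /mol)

Photons that must be absorbed: 4.13e-6 / 0.00748 = 5.521e-4 mol.
Photon energy: hc/λ = 3.257e-19 J; per mole, 1.961e5 J mol⁻¹.
Energy required: 5.521e-4 × 1.961e5 = 108.3 J.
Time: 108.3 J / 0.0383 W = 2830 s.

t ≈ 2830 s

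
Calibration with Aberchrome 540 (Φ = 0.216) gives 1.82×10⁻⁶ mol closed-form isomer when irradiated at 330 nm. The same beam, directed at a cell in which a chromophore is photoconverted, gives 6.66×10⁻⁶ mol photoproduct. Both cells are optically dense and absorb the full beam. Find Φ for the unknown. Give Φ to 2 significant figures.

Φ = 0.79

Photons absorbed by the actinometer: 1.82×10⁻⁶ / 0.216 = 8.426×10⁻⁶ mol.
Φ(unknown) = 6.66×10⁻⁶ / 8.426×10⁻⁶ = 0.79.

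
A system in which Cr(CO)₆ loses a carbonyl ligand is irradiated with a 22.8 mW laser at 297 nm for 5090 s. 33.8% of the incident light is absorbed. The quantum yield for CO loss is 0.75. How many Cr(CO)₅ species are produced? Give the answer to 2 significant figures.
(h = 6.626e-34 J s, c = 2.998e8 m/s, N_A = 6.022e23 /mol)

4.4e19 species

Photon energy at 297 nm: hc/λ = (6.626e-34)(2.998e8)/(297e-9) = 6.688e-19 J.
Energy delivered: (22.8 mW)(5090 s) = 116.1 J.
Photons incident: 116.1 / 6.688e-19 = 1.736e20, i.e. 1.736e20/6.022e23 = 2.883e-4 mol.
Photons absorbed: 0.338 × 2.883e-4 = 9.745e-5 mol.
Product: Φ × n_abs = 0.75 × 9.745e-5 = 7.309e-5 mol.
As a count: 7.309e-5 × 6.022e23 = 4.4e19.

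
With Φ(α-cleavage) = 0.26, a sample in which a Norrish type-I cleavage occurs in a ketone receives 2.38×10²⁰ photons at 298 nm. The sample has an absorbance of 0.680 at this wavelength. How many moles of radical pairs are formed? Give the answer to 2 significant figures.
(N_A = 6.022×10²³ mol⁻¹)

8.1×10⁻⁵ mol

Moles of photons: 2.38×10²⁰ / 6.022×10²³ = 3.952×10⁻⁴ mol.
Fraction absorbed: 1 − 10^(−0.680) = 0.7911.
Photons absorbed: 0.7911 × 3.952×10⁻⁴ = 3.126×10⁻⁴ mol.
Product: Φ × n_abs = 0.26 × 3.126×10⁻⁴ = 8.128×10⁻⁵ mol.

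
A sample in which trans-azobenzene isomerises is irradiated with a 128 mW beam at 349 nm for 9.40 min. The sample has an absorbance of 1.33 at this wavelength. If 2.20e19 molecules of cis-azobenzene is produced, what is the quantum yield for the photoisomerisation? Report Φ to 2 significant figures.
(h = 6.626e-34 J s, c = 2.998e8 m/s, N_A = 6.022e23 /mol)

Product: 2.20e19 / 6.022e23 = 3.653e-5 mol.
Photon energy at 349 nm: hc/λ = (6.626e-34)(2.998e8)/(349e-9) = 5.692e-19 J.
Energy delivered: (128 mW)(564 s) = 72.19 J.
Photons incident: 72.19 / 5.692e-19 = 1.268e20, i.e. 1.268e20/6.022e23 = 2.106e-4 mol.
Fraction absorbed: 1 − 10^(−1.33) = 0.9532.
Photons absorbed: 0.9532 × 2.106e-4 = 2.007e-4 mol.
Φ = 3.653e-5 mol / 2.007e-4 mol photons = 0.18.

Φ = 0.18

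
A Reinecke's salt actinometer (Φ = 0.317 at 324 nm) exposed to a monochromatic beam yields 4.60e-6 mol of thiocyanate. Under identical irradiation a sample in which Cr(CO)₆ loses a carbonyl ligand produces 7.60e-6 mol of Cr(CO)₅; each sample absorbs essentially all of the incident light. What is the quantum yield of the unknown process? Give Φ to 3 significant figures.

Photons absorbed by the actinometer: 4.60e-6 / 0.317 = 1.451e-5 mol.
Φ(unknown) = 7.60e-6 / 1.451e-5 = 0.524.

Φ = 0.524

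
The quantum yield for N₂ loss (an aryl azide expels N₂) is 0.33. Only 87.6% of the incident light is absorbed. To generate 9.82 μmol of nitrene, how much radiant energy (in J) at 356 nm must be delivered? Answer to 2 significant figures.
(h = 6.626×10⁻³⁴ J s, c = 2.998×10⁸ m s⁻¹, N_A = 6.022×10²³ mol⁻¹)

11 J

Product: 9.82 μmol = 9.82×10⁻⁶ mol.
Photons that must be absorbed: 9.82×10⁻⁶ / 0.33 = 2.976×10⁻⁵ mol.
Incident photons needed: 2.976×10⁻⁵ / 0.876 = 3.397×10⁻⁵ mol.
Photon energy: hc/λ = 5.580×10⁻¹⁹ J; per mole, 3.360×10⁵ J mol⁻¹.
Energy required: 3.397×10⁻⁵ × 3.360×10⁵ = 11 J.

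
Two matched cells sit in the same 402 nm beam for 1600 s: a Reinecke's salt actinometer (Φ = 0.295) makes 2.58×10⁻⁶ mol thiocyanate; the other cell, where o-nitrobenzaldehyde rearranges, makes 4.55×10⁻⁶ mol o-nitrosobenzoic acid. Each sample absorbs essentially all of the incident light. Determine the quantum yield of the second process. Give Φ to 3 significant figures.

Φ = 0.520

Photons absorbed by the actinometer: 2.58×10⁻⁶ / 0.295 = 8.746×10⁻⁶ mol.
Φ(unknown) = 4.55×10⁻⁶ / 8.746×10⁻⁶ = 0.520.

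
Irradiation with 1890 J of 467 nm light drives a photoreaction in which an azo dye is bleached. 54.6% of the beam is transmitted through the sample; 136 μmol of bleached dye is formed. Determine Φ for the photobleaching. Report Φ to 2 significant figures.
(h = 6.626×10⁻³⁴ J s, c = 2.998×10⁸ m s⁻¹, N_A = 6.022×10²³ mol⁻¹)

Product: 136 μmol = 1.36×10⁻⁴ mol.
Photon energy at 467 nm: hc/λ = (6.626×10⁻³⁴)(2.998×10⁸)/(467×10⁻⁹) = 4.254×10⁻¹⁹ J.
Photons incident: 1890 / 4.254×10⁻¹⁹ = 4.443×10²¹, i.e. 4.443×10²¹/6.022×10²³ = 0.007378 mol.
Fraction absorbed: 1 − 54.6/100 = 0.4540.
Photons absorbed: 0.4540 × 0.007378 = 0.003350 mol.
Φ = 1.36×10⁻⁴ mol / 0.003350 mol photons = 0.041.

Φ = 0.041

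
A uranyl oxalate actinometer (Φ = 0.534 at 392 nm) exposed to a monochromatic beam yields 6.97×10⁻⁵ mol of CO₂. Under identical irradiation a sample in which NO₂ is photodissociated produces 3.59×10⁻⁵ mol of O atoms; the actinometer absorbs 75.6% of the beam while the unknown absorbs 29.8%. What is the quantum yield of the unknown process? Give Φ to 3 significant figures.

Photons absorbed by the actinometer: 6.97×10⁻⁵ / 0.534 = 1.305×10⁻⁴ mol.
Incident flux: 1.305×10⁻⁴ / 0.756 = 1.726×10⁻⁴ einstein.
Absorbed by unknown: 0.298 × 1.726×10⁻⁴ = 5.143×10⁻⁵ mol.
Φ(unknown) = 3.59×10⁻⁵ / 5.143×10⁻⁵ = 0.698.

Φ = 0.698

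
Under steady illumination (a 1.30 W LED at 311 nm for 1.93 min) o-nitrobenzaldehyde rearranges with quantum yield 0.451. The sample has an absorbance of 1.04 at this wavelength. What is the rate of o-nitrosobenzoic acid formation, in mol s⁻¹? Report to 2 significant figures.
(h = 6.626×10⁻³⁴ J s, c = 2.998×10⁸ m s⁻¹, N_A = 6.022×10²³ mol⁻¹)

Photon energy at 311 nm: hc/λ = (6.626×10⁻³⁴)(2.998×10⁸)/(311×10⁻⁹) = 6.387×10⁻¹⁹ J.
Energy delivered: (1.30 W)(115.8 s) = 150.5 J.
Photons incident: 150.5 / 6.387×10⁻¹⁹ = 2.356×10²⁰, i.e. 2.356×10²⁰/6.022×10²³ = 3.912×10⁻⁴ mol.
Fraction absorbed: 1 − 10^(−1.04) = 0.9088.
Photons absorbed: 0.9088 × 3.912×10⁻⁴ = 3.555×10⁻⁴ mol.
Product formed: 0.451 × 3.555×10⁻⁴ = 1.603×10⁻⁴ mol.
Rate: 1.603×10⁻⁴ / 115.8 s = 1.4×10⁻⁶ mol s⁻¹.

1.4×10⁻⁶ mol s⁻¹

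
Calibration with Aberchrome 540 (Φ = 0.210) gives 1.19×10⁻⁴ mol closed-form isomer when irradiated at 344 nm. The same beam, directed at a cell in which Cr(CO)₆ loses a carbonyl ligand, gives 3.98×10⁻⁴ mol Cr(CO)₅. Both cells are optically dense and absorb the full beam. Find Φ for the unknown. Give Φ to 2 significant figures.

Φ = 0.70

Photons absorbed by the actinometer: 1.19×10⁻⁴ / 0.210 = 5.667×10⁻⁴ mol.
Φ(unknown) = 3.98×10⁻⁴ / 5.667×10⁻⁴ = 0.70.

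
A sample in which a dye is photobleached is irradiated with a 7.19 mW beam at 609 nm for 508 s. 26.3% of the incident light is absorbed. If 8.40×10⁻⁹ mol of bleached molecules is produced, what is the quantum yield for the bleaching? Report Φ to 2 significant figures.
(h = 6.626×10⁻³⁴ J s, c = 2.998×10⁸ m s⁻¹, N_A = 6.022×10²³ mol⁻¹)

Photon energy at 609 nm: hc/λ = (6.626×10⁻³⁴)(2.998×10⁸)/(609×10⁻⁹) = 3.262×10⁻¹⁹ J.
Energy delivered: (7.19 mW)(508 s) = 3.653 J.
Photons incident: 3.653 / 3.262×10⁻¹⁹ = 1.120×10¹⁹, i.e. 1.120×10¹⁹/6.022×10²³ = 1.860×10⁻⁵ mol.
Photons absorbed: 0.263 × 1.860×10⁻⁵ = 4.892×10⁻⁶ mol.
Φ = 8.40×10⁻⁹ mol / 4.892×10⁻⁶ mol photons = 0.0017.

Φ = 0.0017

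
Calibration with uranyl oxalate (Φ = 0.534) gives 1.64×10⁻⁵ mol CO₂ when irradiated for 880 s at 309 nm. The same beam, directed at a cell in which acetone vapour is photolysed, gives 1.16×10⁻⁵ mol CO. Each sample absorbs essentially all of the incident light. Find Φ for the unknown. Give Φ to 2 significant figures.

Photons absorbed by the actinometer: 1.64×10⁻⁵ / 0.534 = 3.071×10⁻⁵ mol.
Φ(unknown) = 1.16×10⁻⁵ / 3.071×10⁻⁵ = 0.38.

Φ = 0.38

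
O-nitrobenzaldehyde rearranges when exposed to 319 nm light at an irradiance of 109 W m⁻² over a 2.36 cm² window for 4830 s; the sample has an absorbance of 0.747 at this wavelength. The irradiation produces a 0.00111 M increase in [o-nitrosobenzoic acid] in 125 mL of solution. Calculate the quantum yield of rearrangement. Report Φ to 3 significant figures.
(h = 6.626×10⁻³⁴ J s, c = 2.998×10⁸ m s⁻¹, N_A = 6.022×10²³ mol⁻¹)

Φ = 0.510

Product: (0.00111 M)(0.125 L) = 1.388×10⁻⁴ mol.
Photon energy at 319 nm: hc/λ = (6.626×10⁻³⁴)(2.998×10⁸)/(319×10⁻⁹) = 6.227×10⁻¹⁹ J.
Energy delivered: (109 W m⁻²)(2.36×10⁻⁴ m²)(4830 s) = 124.2 J.
Photons incident: 124.2 / 6.227×10⁻¹⁹ = 1.995×10²⁰, i.e. 1.995×10²⁰/6.022×10²³ = 3.313×10⁻⁴ mol.
Fraction absorbed: 1 − 10^(−0.747) = 0.8209.
Photons absorbed: 0.8209 × 3.313×10⁻⁴ = 2.720×10⁻⁴ mol.
Φ = 1.388×10⁻⁴ mol / 2.720×10⁻⁴ mol photons = 0.510.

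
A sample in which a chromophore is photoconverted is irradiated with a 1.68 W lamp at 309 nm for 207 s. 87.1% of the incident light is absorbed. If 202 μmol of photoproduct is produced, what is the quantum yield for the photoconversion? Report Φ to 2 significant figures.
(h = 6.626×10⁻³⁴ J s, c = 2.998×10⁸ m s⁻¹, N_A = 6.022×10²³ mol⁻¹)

Φ = 0.26

Product: 202 μmol = 2.02×10⁻⁴ mol.
Photon energy at 309 nm: hc/λ = (6.626×10⁻³⁴)(2.998×10⁸)/(309×10⁻⁹) = 6.429×10⁻¹⁹ J.
Energy delivered: (1.68 W)(207 s) = 347.8 J.
Photons incident: 347.8 / 6.429×10⁻¹⁹ = 5.410×10²⁰, i.e. 5.410×10²⁰/6.022×10²³ = 8.984×10⁻⁴ mol.
Photons absorbed: 0.871 × 8.984×10⁻⁴ = 7.825×10⁻⁴ mol.
Φ = 2.02×10⁻⁴ mol / 7.825×10⁻⁴ mol photons = 0.26.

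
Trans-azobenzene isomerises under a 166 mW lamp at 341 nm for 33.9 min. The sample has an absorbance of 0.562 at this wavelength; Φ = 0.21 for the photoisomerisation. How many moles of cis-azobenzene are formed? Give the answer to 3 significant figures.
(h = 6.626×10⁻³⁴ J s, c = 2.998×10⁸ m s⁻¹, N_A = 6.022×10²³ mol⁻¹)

1.47×10⁻⁴ mol

Photon energy at 341 nm: hc/λ = (6.626×10⁻³⁴)(2.998×10⁸)/(341×10⁻⁹) = 5.825×10⁻¹⁹ J.
Energy delivered: (166 mW)(2034 s) = 337.6 J.
Photons incident: 337.6 / 5.825×10⁻¹⁹ = 5.796×10²⁰, i.e. 5.796×10²⁰/6.022×10²³ = 9.625×10⁻⁴ mol.
Fraction absorbed: 1 − 10^(−0.562) = 0.7258.
Photons absorbed: 0.7258 × 9.625×10⁻⁴ = 6.986×10⁻⁴ mol.
Product: Φ × n_abs = 0.21 × 6.986×10⁻⁴ = 1.467×10⁻⁴ mol.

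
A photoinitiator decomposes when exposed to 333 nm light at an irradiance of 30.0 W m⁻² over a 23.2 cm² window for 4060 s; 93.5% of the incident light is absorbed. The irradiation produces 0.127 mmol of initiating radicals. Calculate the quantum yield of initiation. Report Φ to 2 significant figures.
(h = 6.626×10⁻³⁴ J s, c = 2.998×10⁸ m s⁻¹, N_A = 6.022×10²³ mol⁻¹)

Φ = 0.17

Product: 0.127 mmol = 1.27×10⁻⁴ mol.
Photon energy at 333 nm: hc/λ = (6.626×10⁻³⁴)(2.998×10⁸)/(333×10⁻⁹) = 5.965×10⁻¹⁹ J.
Energy delivered: (30.0 W m⁻²)(23.2×10⁻⁴ m²)(4060 s) = 282.6 J.
Photons incident: 282.6 / 5.965×10⁻¹⁹ = 4.738×10²⁰, i.e. 4.738×10²⁰/6.022×10²³ = 7.868×10⁻⁴ mol.
Photons absorbed: 0.935 × 7.868×10⁻⁴ = 7.357×10⁻⁴ mol.
Φ = 1.27×10⁻⁴ mol / 7.357×10⁻⁴ mol photons = 0.17.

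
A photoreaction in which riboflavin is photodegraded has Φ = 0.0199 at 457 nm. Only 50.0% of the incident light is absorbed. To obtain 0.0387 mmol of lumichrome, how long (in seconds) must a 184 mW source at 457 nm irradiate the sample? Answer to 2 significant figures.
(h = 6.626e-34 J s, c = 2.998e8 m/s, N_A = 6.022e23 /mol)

Product: 0.0387 mmol = 3.87e-5 mol.
Photons that must be absorbed: 3.87e-5 / 0.0199 = 0.001945 mol.
Incident photons needed: 0.001945 / 0.500 = 0.003890 mol.
Photon energy: hc/λ = 4.347e-19 J; per mole, 2.618e5 J mol⁻¹.
Energy required: 0.003890 × 2.618e5 = 1018 J.
Time: 1018 J / 0.184 W = 5500 s.

t ≈ 5500 s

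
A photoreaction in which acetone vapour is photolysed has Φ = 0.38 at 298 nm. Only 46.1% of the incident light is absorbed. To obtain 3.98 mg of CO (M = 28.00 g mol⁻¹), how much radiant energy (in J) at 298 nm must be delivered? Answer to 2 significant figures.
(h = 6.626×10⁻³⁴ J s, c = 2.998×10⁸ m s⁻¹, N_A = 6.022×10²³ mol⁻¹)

Product: 3.98 mg / 28.00 g mol⁻¹ = 1.421×10⁻⁴ mol.
Photons that must be absorbed: 1.421×10⁻⁴ / 0.38 = 3.739×10⁻⁴ mol.
Incident photons needed: 3.739×10⁻⁴ / 0.461 = 8.111×10⁻⁴ mol.
Photon energy: hc/λ = 6.666×10⁻¹⁹ J; per mole, 4.014×10⁵ J mol⁻¹.
Energy required: 8.111×10⁻⁴ × 4.014×10⁵ = 330 J.

330 J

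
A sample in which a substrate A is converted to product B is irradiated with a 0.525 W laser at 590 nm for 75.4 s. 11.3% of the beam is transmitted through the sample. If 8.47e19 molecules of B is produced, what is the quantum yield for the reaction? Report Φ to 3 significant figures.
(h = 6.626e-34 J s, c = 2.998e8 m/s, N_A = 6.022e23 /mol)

Φ = 0.812

Product: 8.47e19 / 6.022e23 = 1.407e-4 mol.
Photon energy at 590 nm: hc/λ = (6.626e-34)(2.998e8)/(590e-9) = 3.367e-19 J.
Energy delivered: (0.525 W)(75.4 s) = 39.59 J.
Photons incident: 39.59 / 3.367e-19 = 1.176e20, i.e. 1.176e20/6.022e23 = 1.953e-4 mol.
Fraction absorbed: 1 − 11.3/100 = 0.8870.
Photons absorbed: 0.8870 × 1.953e-4 = 1.732e-4 mol.
Φ = 1.407e-4 mol / 1.732e-4 mol photons = 0.812.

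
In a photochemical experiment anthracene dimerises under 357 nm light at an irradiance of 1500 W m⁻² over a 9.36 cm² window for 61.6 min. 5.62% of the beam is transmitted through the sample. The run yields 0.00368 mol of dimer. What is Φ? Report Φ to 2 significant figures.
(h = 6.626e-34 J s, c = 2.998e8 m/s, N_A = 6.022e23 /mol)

Photon energy at 357 nm: hc/λ = (6.626e-34)(2.998e8)/(357e-9) = 5.564e-19 J.
Energy delivered: (1500 W m⁻²)(9.36e-4 m²)(3696 s) = 5189 J.
Photons incident: 5189 / 5.564e-19 = 9.326e21, i.e. 9.326e21/6.022e23 = 0.01549 mol.
Fraction absorbed: 1 − 5.62/100 = 0.9438.
Photons absorbed: 0.9438 × 0.01549 = 0.01462 mol.
Φ = 0.00368 mol / 0.01462 mol photons = 0.25.

Φ = 0.25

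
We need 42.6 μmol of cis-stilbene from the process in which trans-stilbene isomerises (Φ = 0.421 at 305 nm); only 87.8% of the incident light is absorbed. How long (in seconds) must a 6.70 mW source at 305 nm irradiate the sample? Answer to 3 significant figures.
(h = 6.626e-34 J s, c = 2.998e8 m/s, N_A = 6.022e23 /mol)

t ≈ 6750 s

Product: 42.6 μmol = 4.26e-5 mol.
Photons that must be absorbed: 4.26e-5 / 0.421 = 1.012e-4 mol.
Incident photons needed: 1.012e-4 / 0.878 = 1.153e-4 mol.
Photon energy: hc/λ = 6.513e-19 J; per mole, 3.922e5 J mol⁻¹.
Energy required: 1.153e-4 × 3.922e5 = 45.22 J.
Time: 45.22 J / 0.0067 W = 6750 s.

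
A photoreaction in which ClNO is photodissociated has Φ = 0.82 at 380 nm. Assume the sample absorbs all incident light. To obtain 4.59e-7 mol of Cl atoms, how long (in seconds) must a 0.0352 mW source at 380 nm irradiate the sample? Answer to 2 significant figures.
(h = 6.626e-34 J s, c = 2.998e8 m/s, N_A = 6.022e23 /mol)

Photons that must be absorbed: 4.59e-7 / 0.82 = 5.598e-7 mol.
Photon energy: hc/λ = 5.228e-19 J; per mole, 3.148e5 J mol⁻¹.
Energy required: 5.598e-7 × 3.148e5 = 0.1762 J.
Time: 0.1762 J / 3.52e-05 W = 5000 s.

t ≈ 5000 s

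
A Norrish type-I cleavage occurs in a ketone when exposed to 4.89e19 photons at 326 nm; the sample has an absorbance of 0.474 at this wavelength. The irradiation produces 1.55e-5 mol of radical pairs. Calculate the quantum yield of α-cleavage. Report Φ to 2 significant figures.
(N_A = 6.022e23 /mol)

Φ = 0.29

Moles of photons: 4.89e19 / 6.022e23 = 8.120e-5 mol.
Fraction absorbed: 1 − 10^(−0.474) = 0.6643.
Photons absorbed: 0.6643 × 8.120e-5 = 5.394e-5 mol.
Φ = 1.55e-5 mol / 5.394e-5 mol photons = 0.29.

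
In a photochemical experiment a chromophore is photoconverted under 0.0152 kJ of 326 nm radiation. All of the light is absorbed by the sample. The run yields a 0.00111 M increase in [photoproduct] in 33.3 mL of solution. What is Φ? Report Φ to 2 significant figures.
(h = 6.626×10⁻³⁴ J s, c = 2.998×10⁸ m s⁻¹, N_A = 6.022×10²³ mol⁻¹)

Product: (0.00111 M)(0.0333 L) = 3.696×10⁻⁵ mol.
Photon energy at 326 nm: hc/λ = (6.626×10⁻³⁴)(2.998×10⁸)/(326×10⁻⁹) = 6.093×10⁻¹⁹ J.
Incident energy: 0.0152 kJ = 15.2 J.
Photons incident: 15.2 / 6.093×10⁻¹⁹ = 2.495×10¹⁹, i.e. 2.495×10¹⁹/6.022×10²³ = 4.143×10⁻⁵ mol.
Φ = 3.696×10⁻⁵ mol / 4.143×10⁻⁵ mol photons = 0.89.

Φ = 0.89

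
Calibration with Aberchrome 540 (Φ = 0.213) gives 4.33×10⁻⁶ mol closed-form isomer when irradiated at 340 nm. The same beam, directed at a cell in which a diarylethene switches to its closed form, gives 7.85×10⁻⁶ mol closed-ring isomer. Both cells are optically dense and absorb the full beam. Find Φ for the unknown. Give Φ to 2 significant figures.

Photons absorbed by the actinometer: 4.33×10⁻⁶ / 0.213 = 2.033×10⁻⁵ mol.
Φ(unknown) = 7.85×10⁻⁶ / 2.033×10⁻⁵ = 0.39.

Φ = 0.39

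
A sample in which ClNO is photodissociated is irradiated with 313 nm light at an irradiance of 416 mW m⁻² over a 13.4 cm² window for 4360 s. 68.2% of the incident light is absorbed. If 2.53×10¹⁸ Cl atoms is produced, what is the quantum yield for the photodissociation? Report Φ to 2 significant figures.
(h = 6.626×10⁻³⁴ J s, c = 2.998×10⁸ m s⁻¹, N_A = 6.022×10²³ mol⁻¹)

Product: 2.53×10¹⁸ / 6.022×10²³ = 4.201×10⁻⁶ mol.
Photon energy at 313 nm: hc/λ = (6.626×10⁻³⁴)(2.998×10⁸)/(313×10⁻⁹) = 6.347×10⁻¹⁹ J.
Energy delivered: (416 mW m⁻²)(13.4×10⁻⁴ m²)(4360 s) = 2.430 J.
Photons incident: 2.430 / 6.347×10⁻¹⁹ = 3.829×10¹⁸, i.e. 3.829×10¹⁸/6.022×10²³ = 6.358×10⁻⁶ mol.
Photons absorbed: 0.682 × 6.358×10⁻⁶ = 4.336×10⁻⁶ mol.
Φ = 4.201×10⁻⁶ mol / 4.336×10⁻⁶ mol photons = 0.97.

Φ = 0.97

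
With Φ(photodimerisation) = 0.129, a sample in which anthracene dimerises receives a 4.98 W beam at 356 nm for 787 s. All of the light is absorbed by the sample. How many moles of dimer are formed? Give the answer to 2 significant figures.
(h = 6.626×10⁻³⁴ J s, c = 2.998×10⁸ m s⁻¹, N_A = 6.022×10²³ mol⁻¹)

0.0015 mol

Photon energy at 356 nm: hc/λ = (6.626×10⁻³⁴)(2.998×10⁸)/(356×10⁻⁹) = 5.580×10⁻¹⁹ J.
Energy delivered: (4.98 W)(787 s) = 3919 J.
Photons incident: 3919 / 5.580×10⁻¹⁹ = 7.023×10²¹, i.e. 7.023×10²¹/6.022×10²³ = 0.01166 mol.
Product: Φ × n_abs = 0.129 × 0.01166 = 0.001504 mol.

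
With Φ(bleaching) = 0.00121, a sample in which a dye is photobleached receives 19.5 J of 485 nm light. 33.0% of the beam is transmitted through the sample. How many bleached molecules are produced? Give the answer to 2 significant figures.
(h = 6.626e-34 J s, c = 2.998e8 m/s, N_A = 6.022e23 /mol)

3.9e16 bleached molecules

Photon energy at 485 nm: hc/λ = (6.626e-34)(2.998e8)/(485e-9) = 4.096e-19 J.
Photons incident: 19.5 / 4.096e-19 = 4.761e19, i.e. 4.761e19/6.022e23 = 7.906e-5 mol.
Fraction absorbed: 1 − 33.0/100 = 0.6700.
Photons absorbed: 0.6700 × 7.906e-5 = 5.297e-5 mol.
Product: Φ × n_abs = 0.00121 × 5.297e-5 = 6.409e-8 mol.
As a count: 6.409e-8 × 6.022e23 = 3.9e16.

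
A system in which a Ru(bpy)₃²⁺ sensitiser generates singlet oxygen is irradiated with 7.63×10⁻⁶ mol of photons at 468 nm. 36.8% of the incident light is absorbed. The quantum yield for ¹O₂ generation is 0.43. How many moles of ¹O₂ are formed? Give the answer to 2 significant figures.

1.2×10⁻⁶ mol

Photons absorbed: 0.368 × 7.63×10⁻⁶ = 2.808×10⁻⁶ mol.
Product: Φ × n_abs = 0.43 × 2.808×10⁻⁶ = 1.207×10⁻⁶ mol.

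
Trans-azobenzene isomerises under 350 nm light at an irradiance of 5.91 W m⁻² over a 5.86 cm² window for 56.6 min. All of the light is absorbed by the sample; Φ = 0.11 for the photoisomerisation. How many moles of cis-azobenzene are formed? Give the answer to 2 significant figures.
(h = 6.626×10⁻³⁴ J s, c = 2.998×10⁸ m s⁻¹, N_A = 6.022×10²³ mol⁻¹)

3.8×10⁻⁶ mol

Photon energy at 350 nm: hc/λ = (6.626×10⁻³⁴)(2.998×10⁸)/(350×10⁻⁹) = 5.676×10⁻¹⁹ J.
Energy delivered: (5.91 W m⁻²)(5.86×10⁻⁴ m²)(3396 s) = 11.76 J.
Photons incident: 11.76 / 5.676×10⁻¹⁹ = 2.072×10¹⁹, i.e. 2.072×10¹⁹/6.022×10²³ = 3.441×10⁻⁵ mol.
Product: Φ × n_abs = 0.11 × 3.441×10⁻⁵ = 3.785×10⁻⁶ mol.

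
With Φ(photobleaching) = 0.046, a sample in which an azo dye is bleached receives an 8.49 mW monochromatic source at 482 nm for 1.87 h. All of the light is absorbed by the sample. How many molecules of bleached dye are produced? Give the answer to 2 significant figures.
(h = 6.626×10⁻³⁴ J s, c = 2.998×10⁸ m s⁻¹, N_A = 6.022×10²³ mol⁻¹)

6.4×10¹⁸ molecules

Photon energy at 482 nm: hc/λ = (6.626×10⁻³⁴)(2.998×10⁸)/(482×10⁻⁹) = 4.121×10⁻¹⁹ J.
Energy delivered: (8.49 mW)(6732 s) = 57.15 J.
Photons incident: 57.15 / 4.121×10⁻¹⁹ = 1.387×10²⁰, i.e. 1.387×10²⁰/6.022×10²³ = 2.303×10⁻⁴ mol.
Product: Φ × n_abs = 0.046 × 2.303×10⁻⁴ = 1.059×10⁻⁵ mol.
As a count: 1.059×10⁻⁵ × 6.022×10²³ = 6.4×10¹⁸.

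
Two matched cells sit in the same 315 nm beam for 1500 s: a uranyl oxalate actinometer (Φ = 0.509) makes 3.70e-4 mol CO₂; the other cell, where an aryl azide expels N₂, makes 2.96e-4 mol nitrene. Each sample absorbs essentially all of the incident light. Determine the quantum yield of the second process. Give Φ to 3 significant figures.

Photons absorbed by the actinometer: 3.70e-4 / 0.509 = 7.269e-4 mol.
Φ(unknown) = 2.96e-4 / 7.269e-4 = 0.407.

Φ = 0.407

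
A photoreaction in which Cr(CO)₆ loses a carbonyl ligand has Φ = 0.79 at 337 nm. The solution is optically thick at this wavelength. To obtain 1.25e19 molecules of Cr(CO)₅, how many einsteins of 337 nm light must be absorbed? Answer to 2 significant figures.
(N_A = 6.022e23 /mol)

2.6e-5 einstein

Product: 1.25e19 / 6.022e23 = 2.076e-5 mol.
Photons that must be absorbed: 2.076e-5 / 0.79 = 2.628e-5 mol.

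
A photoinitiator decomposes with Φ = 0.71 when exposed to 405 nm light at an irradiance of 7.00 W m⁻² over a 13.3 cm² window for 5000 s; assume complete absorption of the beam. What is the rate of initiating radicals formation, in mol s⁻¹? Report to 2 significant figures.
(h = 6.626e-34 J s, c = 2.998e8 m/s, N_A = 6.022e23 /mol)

2.2e-8 mol s⁻¹

Photon energy at 405 nm: hc/λ = (6.626e-34)(2.998e8)/(405e-9) = 4.905e-19 J.
Energy delivered: (7.00 W m⁻²)(13.3e-4 m²)(5000 s) = 46.55 J.
Photons incident: 46.55 / 4.905e-19 = 9.490e19, i.e. 9.490e19/6.022e23 = 1.576e-4 mol.
Product formed: 0.71 × 1.576e-4 = 1.119e-4 mol.
Rate: 1.119e-4 / 5000 s = 2.2e-8 mol s⁻¹.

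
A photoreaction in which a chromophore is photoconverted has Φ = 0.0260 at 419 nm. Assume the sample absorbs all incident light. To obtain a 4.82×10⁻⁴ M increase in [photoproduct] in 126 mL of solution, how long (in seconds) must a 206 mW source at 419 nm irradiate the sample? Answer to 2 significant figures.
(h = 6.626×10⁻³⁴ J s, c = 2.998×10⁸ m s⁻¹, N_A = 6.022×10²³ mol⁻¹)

Product: (4.82×10⁻⁴ M)(0.126 L) = 6.073×10⁻⁵ mol.
Photons that must be absorbed: 6.073×10⁻⁵ / 0.0260 = 0.002336 mol.
Photon energy: hc/λ = 4.741×10⁻¹⁹ J; per mole, 2.855×10⁵ J mol⁻¹.
Energy required: 0.002336 × 2.855×10⁵ = 666.9 J.
Time: 666.9 J / 0.206 W = 3200 s.

t ≈ 3200 s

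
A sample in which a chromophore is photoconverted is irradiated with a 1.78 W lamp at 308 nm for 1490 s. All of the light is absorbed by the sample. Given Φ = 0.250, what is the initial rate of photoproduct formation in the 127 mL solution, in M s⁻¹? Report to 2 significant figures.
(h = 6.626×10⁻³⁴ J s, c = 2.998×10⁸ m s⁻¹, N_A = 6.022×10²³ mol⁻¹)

Photon energy at 308 nm: hc/λ = (6.626×10⁻³⁴)(2.998×10⁸)/(308×10⁻⁹) = 6.450×10⁻¹⁹ J.
Energy delivered: (1.78 W)(1490 s) = 2652 J.
Photons incident: 2652 / 6.450×10⁻¹⁹ = 4.112×10²¹, i.e. 4.112×10²¹/6.022×10²³ = 0.006828 mol.
Product formed: 0.250 × 0.006828 = 0.001707 mol.
Rate: 0.001707 mol / (1490 s × 0.127 L) = 9.0×10⁻⁶ M s⁻¹.

9.0×10⁻⁶ M s⁻¹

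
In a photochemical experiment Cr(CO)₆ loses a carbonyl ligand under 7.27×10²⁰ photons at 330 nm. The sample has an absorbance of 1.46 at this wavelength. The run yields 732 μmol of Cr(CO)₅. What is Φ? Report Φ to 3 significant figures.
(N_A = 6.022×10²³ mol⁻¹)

Φ = 0.628

Product: 732 μmol = 7.32×10⁻⁴ mol.
Moles of photons: 7.27×10²⁰ / 6.022×10²³ = 0.001207 mol.
Fraction absorbed: 1 − 10^(−1.46) = 0.9653.
Photons absorbed: 0.9653 × 0.001207 = 0.001165 mol.
Φ = 7.32×10⁻⁴ mol / 0.001165 mol photons = 0.628.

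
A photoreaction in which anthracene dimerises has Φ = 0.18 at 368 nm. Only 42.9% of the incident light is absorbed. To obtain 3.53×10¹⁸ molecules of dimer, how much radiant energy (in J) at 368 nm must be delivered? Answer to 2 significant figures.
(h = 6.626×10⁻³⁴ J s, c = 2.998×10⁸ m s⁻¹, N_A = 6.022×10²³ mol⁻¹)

Product: 3.53×10¹⁸ / 6.022×10²³ = 5.862×10⁻⁶ mol.
Photons that must be absorbed: 5.862×10⁻⁶ / 0.18 = 3.257×10⁻⁵ mol.
Incident photons needed: 3.257×10⁻⁵ / 0.429 = 7.592×10⁻⁵ mol.
Photon energy: hc/λ = 5.398×10⁻¹⁹ J; per mole, 3.251×10⁵ J mol⁻¹.
Energy required: 7.592×10⁻⁵ × 3.251×10⁵ = 25 J.

25 J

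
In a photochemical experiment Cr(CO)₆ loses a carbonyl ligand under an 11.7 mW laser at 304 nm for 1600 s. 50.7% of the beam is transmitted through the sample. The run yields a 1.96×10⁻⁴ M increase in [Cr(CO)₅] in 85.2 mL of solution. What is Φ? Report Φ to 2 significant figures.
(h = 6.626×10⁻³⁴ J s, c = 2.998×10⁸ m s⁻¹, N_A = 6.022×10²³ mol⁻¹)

Product: (1.96×10⁻⁴ M)(0.0852 L) = 1.670×10⁻⁵ mol.
Photon energy at 304 nm: hc/λ = (6.626×10⁻³⁴)(2.998×10⁸)/(304×10⁻⁹) = 6.534×10⁻¹⁹ J.
Energy delivered: (11.7 mW)(1600 s) = 18.72 J.
Photons incident: 18.72 / 6.534×10⁻¹⁹ = 2.865×10¹⁹, i.e. 2.865×10¹⁹/6.022×10²³ = 4.758×10⁻⁵ mol.
Fraction absorbed: 1 − 50.7/100 = 0.4930.
Photons absorbed: 0.4930 × 4.758×10⁻⁵ = 2.346×10⁻⁵ mol.
Φ = 1.670×10⁻⁵ mol / 2.346×10⁻⁵ mol photons = 0.71.

Φ = 0.71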